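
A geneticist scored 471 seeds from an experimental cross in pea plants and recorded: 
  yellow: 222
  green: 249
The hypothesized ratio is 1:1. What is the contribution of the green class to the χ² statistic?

Under the 1:1 hypothesis (Σ ratio = 2, N = 471):
  yellow: 471 × 1/2 = 235.5
  green: 471 × 1/2 = 235.5
Contribution of green: (249 − 235.5)² / 235.5 = 0.7739

0.774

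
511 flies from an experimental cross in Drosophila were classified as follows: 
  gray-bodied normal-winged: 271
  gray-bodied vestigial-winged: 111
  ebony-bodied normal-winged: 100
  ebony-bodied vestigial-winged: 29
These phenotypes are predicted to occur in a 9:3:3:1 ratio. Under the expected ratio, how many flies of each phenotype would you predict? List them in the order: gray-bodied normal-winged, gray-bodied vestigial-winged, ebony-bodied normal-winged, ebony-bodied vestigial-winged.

The 9:3:3:1 ratio has 16 parts, so with N = 511 the expected counts are:
  gray-bodied normal-winged: 511 × 9/16 = 287.4375
  gray-bodied vestigial-winged: 511 × 3/16 = 95.8125
  ebony-bodied normal-winged: 511 × 3/16 = 95.8125
  ebony-bodied vestigial-winged: 511 × 1/16 = 31.9375

287.4375, 95.8125, 95.8125, 31.9375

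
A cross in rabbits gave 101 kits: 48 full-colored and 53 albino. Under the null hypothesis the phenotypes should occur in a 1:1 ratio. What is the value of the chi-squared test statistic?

0.248

Expected counts for N = 101 under a 1:1 ratio (total parts = 2):
  full-colored: 101 × 1/2 = 50.5
  albino: 101 × 1/2 = 50.5
χ² = Σ (O − E)² / E
  full-colored: (48 − 50.5)² / 50.5 = 0.1238
  albino: (53 − 50.5)² / 50.5 = 0.1238
χ² = 0.1238 + 0.1238 = 0.2476 ≈ 0.248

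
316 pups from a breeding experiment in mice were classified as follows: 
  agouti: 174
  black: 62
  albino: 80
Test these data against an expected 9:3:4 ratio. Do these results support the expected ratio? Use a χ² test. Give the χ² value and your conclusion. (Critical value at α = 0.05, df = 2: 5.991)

Total ratio parts = 16. Expected numbers out of 316:
  agouti: 316 × 9/16 = 177.75
  black: 316 × 3/16 = 59.25
  albino: 316 × 4/16 = 79
χ² = Σ (O − E)² / E
  agouti: (174 − 177.75)² / 177.75 = 0.0791
  black: (62 − 59.25)² / 59.25 = 0.1276
  albino: (80 − 79)² / 79 = 0.0127
χ² = 0.0791 + 0.1276 + 0.0127 = 0.2194 ≈ 0.219
Degrees of freedom = 3 − 1 = 2; critical value at α = 0.05 is 5.991.
Since 0.219 < 5.991, we fail to reject the null hypothesis — the data are consistent with the 9:3:4 ratio.

0.219; consistent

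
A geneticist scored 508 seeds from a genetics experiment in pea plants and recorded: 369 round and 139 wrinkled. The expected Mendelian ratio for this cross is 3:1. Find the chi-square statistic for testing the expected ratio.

The 3:1 ratio has 4 parts, so with N = 508 the expected counts are:
  round: 508 × 3/4 = 381
  wrinkled: 508 × 1/4 = 127
χ² = Σ (O − E)² / E
  round: (369 − 381)² / 381 = 0.3780
  wrinkled: (139 − 127)² / 127 = 1.1339
χ² = 0.3780 + 1.1339 = 1.5119 ≈ 1.512

1.512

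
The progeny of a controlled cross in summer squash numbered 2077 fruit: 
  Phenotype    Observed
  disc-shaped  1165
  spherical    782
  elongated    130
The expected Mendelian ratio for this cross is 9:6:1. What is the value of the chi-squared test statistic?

0.022

Expected counts for N = 2077 under a 9:6:1 ratio (total parts = 16):
  disc-shaped: 2077 × 9/16 = 1168.3125
  spherical: 2077 × 6/16 = 778.875
  elongated: 2077 × 1/16 = 129.8125
χ² = Σ (O − E)² / E
  disc-shaped: (1165 − 1168.3125)² / 1168.3125 = 0.0094
  spherical: (782 − 778.875)² / 778.875 = 0.0125
  elongated: (130 − 129.8125)² / 129.8125 = 0.0003
χ² = 0.0094 + 0.0125 + 0.0003 = 0.0222 ≈ 0.022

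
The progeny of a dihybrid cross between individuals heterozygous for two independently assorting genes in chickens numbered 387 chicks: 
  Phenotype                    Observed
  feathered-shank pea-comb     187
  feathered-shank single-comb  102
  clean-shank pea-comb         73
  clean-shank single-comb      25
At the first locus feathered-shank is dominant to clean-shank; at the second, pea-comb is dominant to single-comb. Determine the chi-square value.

16.298

A dihybrid F₂ with independent assortment and complete dominance at both loci gives a 9:3:3:1 phenotypic ratio.
Expected counts for N = 387 under a 9:3:3:1 ratio (total parts = 16):
  feathered-shank pea-comb: 387 × 9/16 = 217.6875
  feathered-shank single-comb: 387 × 3/16 = 72.5625
  clean-shank pea-comb: 387 × 3/16 = 72.5625
  clean-shank single-comb: 387 × 1/16 = 24.1875
χ² = Σ (O − E)² / E
  feathered-shank pea-comb: (187 − 217.6875)² / 217.6875 = 4.3260
  feathered-shank single-comb: (102 − 72.5625)² / 72.5625 = 11.9423
  clean-shank pea-comb: (73 − 72.5625)² / 72.5625 = 0.0026
  clean-shank single-comb: (25 − 24.1875)² / 24.1875 = 0.0273
χ² = 4.3260 + 11.9423 + 0.0026 + 0.0273 = 16.2982 ≈ 16.298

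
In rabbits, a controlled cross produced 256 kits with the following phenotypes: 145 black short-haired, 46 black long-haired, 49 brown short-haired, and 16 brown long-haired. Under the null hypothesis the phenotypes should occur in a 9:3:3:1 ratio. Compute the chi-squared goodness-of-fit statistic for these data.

0.111

Total ratio parts = 16. Expected numbers out of 256:
  black short-haired: 256 × 9/16 = 144
  black long-haired: 256 × 3/16 = 48
  brown short-haired: 256 × 3/16 = 48
  brown long-haired: 256 × 1/16 = 16
χ² = Σ (O − E)² / E
  black short-haired: (145 − 144)² / 144 = 0.0069
  black long-haired: (46 − 48)² / 48 = 0.0833
  brown short-haired: (49 − 48)² / 48 = 0.0208
  brown long-haired: (16 − 16)² / 16 = 0.0000
χ² = 0.0069 + 0.0833 + 0.0208 + 0.0000 = 0.111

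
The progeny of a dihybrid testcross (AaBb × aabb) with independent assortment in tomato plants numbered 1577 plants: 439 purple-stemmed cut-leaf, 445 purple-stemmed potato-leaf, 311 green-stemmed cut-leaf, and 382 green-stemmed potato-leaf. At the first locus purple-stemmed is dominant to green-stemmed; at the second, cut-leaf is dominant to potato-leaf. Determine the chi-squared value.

A dihybrid testcross with independent assortment gives a 1:1:1:1 ratio.
Expected counts for N = 1577 under a 1:1:1:1 ratio (total parts = 4):
  purple-stemmed cut-leaf: 1577 × 1/4 = 394.25
  purple-stemmed potato-leaf: 1577 × 1/4 = 394.25
  green-stemmed cut-leaf: 1577 × 1/4 = 394.25
  green-stemmed potato-leaf: 1577 × 1/4 = 394.25
χ² = Σ (O − E)² / E
  purple-stemmed cut-leaf: (439 − 394.25)² / 394.25 = 5.0794
  purple-stemmed potato-leaf: (445 − 394.25)² / 394.25 = 6.5328
  green-stemmed cut-leaf: (311 − 394.25)² / 394.25 = 17.5791
  green-stemmed potato-leaf: (382 − 394.25)² / 394.25 = 0.3806
χ² = 5.0794 + 6.5328 + 17.5791 + 0.3806 = 29.5719 ≈ 29.572

29.572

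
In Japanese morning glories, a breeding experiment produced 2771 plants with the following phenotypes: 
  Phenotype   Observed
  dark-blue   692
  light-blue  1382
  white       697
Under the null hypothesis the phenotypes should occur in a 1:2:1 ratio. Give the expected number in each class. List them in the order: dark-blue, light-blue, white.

Total ratio parts = 4. Expected numbers out of 2771:
  dark-blue: 2771 × 1/4 = 692.75
  light-blue: 2771 × 2/4 = 1385.5
  white: 2771 × 1/4 = 692.75

692.75, 1385.5, 692.75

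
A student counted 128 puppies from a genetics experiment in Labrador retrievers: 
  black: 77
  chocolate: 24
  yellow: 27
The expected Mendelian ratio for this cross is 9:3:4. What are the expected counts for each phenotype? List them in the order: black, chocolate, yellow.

The 9:3:4 ratio has 16 parts, so with N = 128 the expected counts are:
  black: 128 × 9/16 = 72
  chocolate: 128 × 3/16 = 24
  yellow: 128 × 4/16 = 32

72, 24, 32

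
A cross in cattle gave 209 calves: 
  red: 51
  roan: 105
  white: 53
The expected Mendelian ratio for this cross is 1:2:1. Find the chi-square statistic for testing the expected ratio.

The 1:2:1 ratio has 4 parts, so with N = 209 the expected counts are:
  red: 209 × 1/4 = 52.25
  roan: 209 × 2/4 = 104.5
  white: 209 × 1/4 = 52.25
χ² = Σ (O − E)² / E
  red: (51 − 52.25)² / 52.25 = 0.0299
  roan: (105 − 104.5)² / 104.5 = 0.0024
  white: (53 − 52.25)² / 52.25 = 0.0108
χ² = 0.0299 + 0.0024 + 0.0108 = 0.0431 ≈ 0.043

0.043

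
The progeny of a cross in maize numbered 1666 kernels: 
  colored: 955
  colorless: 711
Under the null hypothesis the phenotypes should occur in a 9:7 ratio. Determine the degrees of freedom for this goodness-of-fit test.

1

A goodness-of-fit test with 2 phenotype classes has df = 2 − 1 = 1.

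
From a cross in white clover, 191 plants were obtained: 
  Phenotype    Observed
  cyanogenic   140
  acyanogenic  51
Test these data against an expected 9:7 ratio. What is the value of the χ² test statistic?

Total ratio parts = 16. Expected numbers out of 191:
  cyanogenic: 191 × 9/16 = 107.4375
  acyanogenic: 191 × 7/16 = 83.5625
χ² = Σ (O − E)² / E
  cyanogenic: (140 − 107.4375)² / 107.4375 = 9.8691
  acyanogenic: (51 − 83.5625)² / 83.5625 = 12.6889
χ² = 9.8691 + 12.6889 = 22.558

22.558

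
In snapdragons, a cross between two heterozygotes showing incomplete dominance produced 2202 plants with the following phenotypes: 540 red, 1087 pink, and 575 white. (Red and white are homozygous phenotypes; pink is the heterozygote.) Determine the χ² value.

1.469

With incomplete dominance, a heterozygote × heterozygote cross gives a 1:2:1 phenotypic ratio.
Expected counts for N = 2202 under a 1:2:1 ratio (total parts = 4):
  red: 2202 × 1/4 = 550.5
  pink: 2202 × 2/4 = 1101
  white: 2202 × 1/4 = 550.5
χ² = Σ (O − E)² / E
  red: (540 − 550.5)² / 550.5 = 0.2003
  pink: (1087 − 1101)² / 1101 = 0.1780
  white: (575 − 550.5)² / 550.5 = 1.0904
χ² = 0.2003 + 0.1780 + 1.0904 = 1.4687 ≈ 1.469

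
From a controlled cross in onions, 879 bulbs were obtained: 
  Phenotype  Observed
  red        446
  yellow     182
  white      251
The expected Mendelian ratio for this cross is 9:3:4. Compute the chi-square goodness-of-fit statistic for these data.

10.982

Total ratio parts = 16. Expected numbers out of 879:
  red: 879 × 9/16 = 494.4375
  yellow: 879 × 3/16 = 164.8125
  white: 879 × 4/16 = 219.75
χ² = Σ (O − E)² / E
  red: (446 − 494.4375)² / 494.4375 = 4.7452
  yellow: (182 − 164.8125)² / 164.8125 = 1.7924
  white: (251 − 219.75)² / 219.75 = 4.4440
χ² = 4.7452 + 1.7924 + 4.4440 = 10.9816 ≈ 10.982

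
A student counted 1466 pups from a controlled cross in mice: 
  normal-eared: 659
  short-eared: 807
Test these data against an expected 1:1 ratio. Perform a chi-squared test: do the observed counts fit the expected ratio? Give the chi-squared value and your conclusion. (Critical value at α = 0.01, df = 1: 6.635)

14.941; not consistent

The 1:1 ratio has 2 parts, so with N = 1466 the expected counts are:
  normal-eared: 1466 × 1/2 = 733
  short-eared: 1466 × 1/2 = 733
χ² = Σ (O − E)² / E
  normal-eared: (659 − 733)² / 733 = 7.4707
  short-eared: (807 − 733)² / 733 = 7.4707
χ² = 7.4707 + 7.4707 = 14.9414 ≈ 14.941
Degrees of freedom = 2 − 1 = 1; critical value at α = 0.01 is 6.635.
Since 14.941 > 6.635, we reject the null hypothesis — the data do not fit the 1:1 ratio.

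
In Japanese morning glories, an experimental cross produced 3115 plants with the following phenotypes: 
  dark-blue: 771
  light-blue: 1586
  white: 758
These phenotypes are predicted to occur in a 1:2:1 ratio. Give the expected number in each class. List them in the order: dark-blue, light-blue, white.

778.75, 1557.5, 778.75

Total ratio parts = 4. Expected numbers out of 3115:
  dark-blue: 3115 × 1/4 = 778.75
  light-blue: 3115 × 2/4 = 1557.5
  white: 3115 × 1/4 = 778.75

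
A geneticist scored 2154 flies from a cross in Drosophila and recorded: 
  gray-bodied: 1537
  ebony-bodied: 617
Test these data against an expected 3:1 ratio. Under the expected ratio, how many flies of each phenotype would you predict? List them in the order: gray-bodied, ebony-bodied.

1615.5, 538.5

The 3:1 ratio has 4 parts, so with N = 2154 the expected counts are:
  gray-bodied: 2154 × 3/4 = 1615.5
  ebony-bodied: 2154 × 1/4 = 538.5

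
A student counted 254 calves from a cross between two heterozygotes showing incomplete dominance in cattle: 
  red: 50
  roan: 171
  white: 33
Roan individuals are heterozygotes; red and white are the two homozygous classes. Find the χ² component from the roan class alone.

With incomplete dominance, a heterozygote × heterozygote cross gives a 1:2:1 phenotypic ratio.
Expected counts for N = 254 under a 1:2:1 ratio (total parts = 4):
  red: 254 × 1/4 = 63.5
  roan: 254 × 2/4 = 127
  white: 254 × 1/4 = 63.5
Contribution of roan: (171 − 127)² / 127 = 15.2441

15.244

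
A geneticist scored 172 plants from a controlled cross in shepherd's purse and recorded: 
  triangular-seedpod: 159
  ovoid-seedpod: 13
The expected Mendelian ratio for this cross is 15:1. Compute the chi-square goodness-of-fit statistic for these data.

0.502

Under the 15:1 hypothesis (Σ ratio = 16, N = 172):
  triangular-seedpod: 172 × 15/16 = 161.25
  ovoid-seedpod: 172 × 1/16 = 10.75
χ² = Σ (O − E)² / E
  triangular-seedpod: (159 − 161.25)² / 161.25 = 0.0314
  ovoid-seedpod: (13 − 10.75)² / 10.75 = 0.4709
χ² = 0.0314 + 0.4709 = 0.5023 ≈ 0.502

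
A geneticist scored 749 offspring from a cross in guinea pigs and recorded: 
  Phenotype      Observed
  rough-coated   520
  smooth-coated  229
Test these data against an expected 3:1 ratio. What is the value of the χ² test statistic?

The 3:1 ratio has 4 parts, so with N = 749 the expected counts are:
  rough-coated: 749 × 3/4 = 561.75
  smooth-coated: 749 × 1/4 = 187.25
χ² = Σ (O − E)² / E
  rough-coated: (520 − 561.75)² / 561.75 = 3.1029
  smooth-coated: (229 − 187.25)² / 187.25 = 9.3087
χ² = 3.1029 + 9.3087 = 12.4116 ≈ 12.412

12.412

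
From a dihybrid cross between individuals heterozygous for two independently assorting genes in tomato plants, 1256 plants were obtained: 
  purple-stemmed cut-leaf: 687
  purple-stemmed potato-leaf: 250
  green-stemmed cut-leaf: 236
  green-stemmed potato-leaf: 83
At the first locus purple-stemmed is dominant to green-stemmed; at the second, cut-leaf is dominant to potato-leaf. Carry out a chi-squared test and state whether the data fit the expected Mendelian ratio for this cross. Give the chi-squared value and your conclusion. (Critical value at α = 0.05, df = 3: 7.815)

1.690; consistent

A dihybrid F₂ with independent assortment and complete dominance at both loci gives a 9:3:3:1 phenotypic ratio.
Under the 9:3:3:1 hypothesis (Σ ratio = 16, N = 1256):
  purple-stemmed cut-leaf: 1256 × 9/16 = 706.5
  purple-stemmed potato-leaf: 1256 × 3/16 = 235.5
  green-stemmed cut-leaf: 1256 × 3/16 = 235.5
  green-stemmed potato-leaf: 1256 × 1/16 = 78.5
χ² = Σ (O − E)² / E
  purple-stemmed cut-leaf: (687 − 706.5)² / 706.5 = 0.5382
  purple-stemmed potato-leaf: (250 − 235.5)² / 235.5 = 0.8928
  green-stemmed cut-leaf: (236 − 235.5)² / 235.5 = 0.0011
  green-stemmed potato-leaf: (83 − 78.5)² / 78.5 = 0.2580
χ² = 0.5382 + 0.8928 + 0.0011 + 0.2580 = 1.6901 ≈ 1.690
Degrees of freedom = 4 − 1 = 3; critical value at α = 0.05 is 7.815.
Since 1.690 < 7.815, we fail to reject the null hypothesis — the data are consistent with the 9:3:3:1 ratio.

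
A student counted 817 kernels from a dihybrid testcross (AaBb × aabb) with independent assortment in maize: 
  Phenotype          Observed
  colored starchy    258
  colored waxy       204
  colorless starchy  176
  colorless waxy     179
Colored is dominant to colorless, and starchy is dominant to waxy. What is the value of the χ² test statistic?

A dihybrid testcross with independent assortment gives a 1:1:1:1 ratio.
Expected counts for N = 817 under a 1:1:1:1 ratio (total parts = 4):
  colored starchy: 817 × 1/4 = 204.25
  colored waxy: 817 × 1/4 = 204.25
  colorless starchy: 817 × 1/4 = 204.25
  colorless waxy: 817 × 1/4 = 204.25
χ² = Σ (O − E)² / E
  colored starchy: (258 − 204.25)² / 204.25 = 14.1447
  colored waxy: (204 − 204.25)² / 204.25 = 0.0003
  colorless starchy: (176 − 204.25)² / 204.25 = 3.9073
  colorless waxy: (179 − 204.25)² / 204.25 = 3.1215
χ² = 14.1447 + 0.0003 + 3.9073 + 3.1215 = 21.1738 ≈ 21.174

21.174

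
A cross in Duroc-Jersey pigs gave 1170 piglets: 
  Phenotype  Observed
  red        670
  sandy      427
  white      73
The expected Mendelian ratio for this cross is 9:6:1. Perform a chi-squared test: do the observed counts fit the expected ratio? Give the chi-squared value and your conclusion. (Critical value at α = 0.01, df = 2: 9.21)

Expected counts for N = 1170 under a 9:6:1 ratio (total parts = 16):
  red: 1170 × 9/16 = 658.125
  sandy: 1170 × 6/16 = 438.75
  white: 1170 × 1/16 = 73.125
χ² = Σ (O − E)² / E
  red: (670 − 658.125)² / 658.125 = 0.2143
  sandy: (427 − 438.75)² / 438.75 = 0.3147
  white: (73 − 73.125)² / 73.125 = 0.0002
χ² = 0.2143 + 0.3147 + 0.0002 = 0.5292 ≈ 0.529
Degrees of freedom = 3 − 1 = 2; critical value at α = 0.01 is 9.21.
Since 0.529 < 9.21, we fail to reject the null hypothesis — the data are consistent with the 9:6:1 ratio.

0.529; consistent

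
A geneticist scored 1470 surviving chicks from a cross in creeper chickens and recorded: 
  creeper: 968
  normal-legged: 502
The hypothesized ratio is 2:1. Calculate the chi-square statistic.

0.441

Total ratio parts = 3. Expected numbers out of 1470:
  creeper: 1470 × 2/3 = 980
  normal-legged: 1470 × 1/3 = 490
χ² = Σ (O − E)² / E
  creeper: (968 − 980)² / 980 = 0.1469
  normal-legged: (502 − 490)² / 490 = 0.2939
χ² = 0.1469 + 0.2939 = 0.4408 ≈ 0.441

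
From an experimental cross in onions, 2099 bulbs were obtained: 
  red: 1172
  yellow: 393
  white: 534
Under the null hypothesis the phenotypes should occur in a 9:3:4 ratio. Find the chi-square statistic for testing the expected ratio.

0.228

Total ratio parts = 16. Expected numbers out of 2099:
  red: 2099 × 9/16 = 1180.6875
  yellow: 2099 × 3/16 = 393.5625
  white: 2099 × 4/16 = 524.75
χ² = Σ (O − E)² / E
  red: (1172 − 1180.6875)² / 1180.6875 = 0.0639
  yellow: (393 − 393.5625)² / 393.5625 = 0.0008
  white: (534 − 524.75)² / 524.75 = 0.1631
χ² = 0.0639 + 0.0008 + 0.1631 = 0.2278 ≈ 0.228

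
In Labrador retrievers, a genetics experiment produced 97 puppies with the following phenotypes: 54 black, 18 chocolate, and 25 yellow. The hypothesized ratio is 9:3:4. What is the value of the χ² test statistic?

Expected counts for N = 97 under a 9:3:4 ratio (total parts = 16):
  black: 97 × 9/16 = 54.5625
  chocolate: 97 × 3/16 = 18.1875
  yellow: 97 × 4/16 = 24.25
χ² = Σ (O − E)² / E
  black: (54 − 54.5625)² / 54.5625 = 0.0058
  chocolate: (18 − 18.1875)² / 18.1875 = 0.0019
  yellow: (25 − 24.25)² / 24.25 = 0.0232
χ² = 0.0058 + 0.0019 + 0.0232 = 0.0309 ≈ 0.031

0.031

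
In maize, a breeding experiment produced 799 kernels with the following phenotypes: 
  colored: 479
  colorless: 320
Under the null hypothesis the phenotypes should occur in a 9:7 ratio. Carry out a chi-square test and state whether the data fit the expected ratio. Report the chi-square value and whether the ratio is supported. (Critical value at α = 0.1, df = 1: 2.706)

4.445; not consistent

Expected counts for N = 799 under a 9:7 ratio (total parts = 16):
  colored: 799 × 9/16 = 449.4375
  colorless: 799 × 7/16 = 349.5625
χ² = Σ (O − E)² / E
  colored: (479 − 449.4375)² / 449.4375 = 1.9445
  colorless: (320 − 349.5625)² / 349.5625 = 2.5001
χ² = 1.9445 + 2.5001 = 4.4446 ≈ 4.445
Degrees of freedom = 2 − 1 = 1; critical value at α = 0.1 is 2.706.
Since 4.445 > 2.706, we reject the null hypothesis — the data do not fit the 9:7 ratio.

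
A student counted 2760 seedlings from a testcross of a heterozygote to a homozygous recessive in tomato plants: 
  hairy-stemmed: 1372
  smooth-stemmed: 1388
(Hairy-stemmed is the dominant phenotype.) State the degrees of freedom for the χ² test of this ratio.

A testcross of a heterozygote (Aa × aa) gives a 1:1 phenotypic ratio.
A goodness-of-fit test with 2 phenotype classes has df = 2 − 1 = 1.

1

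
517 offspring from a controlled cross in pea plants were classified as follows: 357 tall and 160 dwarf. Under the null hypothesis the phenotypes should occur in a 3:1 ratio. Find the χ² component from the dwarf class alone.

7.316

Total ratio parts = 4. Expected numbers out of 517:
  tall: 517 × 3/4 = 387.75
  dwarf: 517 × 1/4 = 129.25
Contribution of dwarf: (160 − 129.25)² / 129.25 = 7.3158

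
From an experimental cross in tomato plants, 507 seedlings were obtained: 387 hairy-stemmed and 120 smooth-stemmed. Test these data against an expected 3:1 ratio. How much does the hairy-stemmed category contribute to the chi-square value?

The 3:1 ratio has 4 parts, so with N = 507 the expected counts are:
  hairy-stemmed: 507 × 3/4 = 380.25
  smooth-stemmed: 507 × 1/4 = 126.75
Contribution of hairy-stemmed: (387 − 380.25)² / 380.25 = 0.1198

0.120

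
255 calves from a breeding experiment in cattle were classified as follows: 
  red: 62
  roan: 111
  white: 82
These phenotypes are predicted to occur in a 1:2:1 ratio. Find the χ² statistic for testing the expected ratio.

7.408

The 1:2:1 ratio has 4 parts, so with N = 255 the expected counts are:
  red: 255 × 1/4 = 63.75
  roan: 255 × 2/4 = 127.5
  white: 255 × 1/4 = 63.75
χ² = Σ (O − E)² / E
  red: (62 − 63.75)² / 63.75 = 0.0480
  roan: (111 − 127.5)² / 127.5 = 2.1353
  white: (82 − 63.75)² / 63.75 = 5.2245
χ² = 0.0480 + 2.1353 + 5.2245 = 7.4078 ≈ 7.408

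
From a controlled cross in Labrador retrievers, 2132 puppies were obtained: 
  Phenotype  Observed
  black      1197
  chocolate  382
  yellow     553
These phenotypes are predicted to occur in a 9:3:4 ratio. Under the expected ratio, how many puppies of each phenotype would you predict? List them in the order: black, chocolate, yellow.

Under the 9:3:4 hypothesis (Σ ratio = 16, N = 2132):
  black: 2132 × 9/16 = 1199.25
  chocolate: 2132 × 3/16 = 399.75
  yellow: 2132 × 4/16 = 533

1199.25, 399.75, 533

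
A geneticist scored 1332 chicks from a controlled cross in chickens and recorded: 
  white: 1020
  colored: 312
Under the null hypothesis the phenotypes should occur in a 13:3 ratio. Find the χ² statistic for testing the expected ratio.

19.096

The 13:3 ratio has 16 parts, so with N = 1332 the expected counts are:
  white: 1332 × 13/16 = 1082.25
  colored: 1332 × 3/16 = 249.75
χ² = Σ (O − E)² / E
  white: (1020 − 1082.25)² / 1082.25 = 3.5806
  colored: (312 − 249.75)² / 249.75 = 15.5158
χ² = 3.5806 + 15.5158 = 19.0964 ≈ 19.096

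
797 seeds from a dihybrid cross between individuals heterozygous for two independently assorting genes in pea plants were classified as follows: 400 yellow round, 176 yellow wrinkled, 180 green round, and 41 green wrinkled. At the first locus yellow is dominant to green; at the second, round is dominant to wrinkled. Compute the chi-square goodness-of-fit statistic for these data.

A dihybrid F₂ with independent assortment and complete dominance at both loci gives a 9:3:3:1 phenotypic ratio.
The 9:3:3:1 ratio has 16 parts, so with N = 797 the expected counts are:
  yellow round: 797 × 9/16 = 448.3125
  yellow wrinkled: 797 × 3/16 = 149.4375
  green round: 797 × 3/16 = 149.4375
  green wrinkled: 797 × 1/16 = 49.8125
χ² = Σ (O − E)² / E
  yellow round: (400 − 448.3125)² / 448.3125 = 5.2064
  yellow wrinkled: (176 − 149.4375)² / 149.4375 = 4.7215
  green round: (180 − 149.4375)² / 149.4375 = 6.2505
  green wrinkled: (41 − 49.8125)² / 49.8125 = 1.5590
χ² = 5.2064 + 4.7215 + 6.2505 + 1.5590 = 17.7374 ≈ 17.737

17.737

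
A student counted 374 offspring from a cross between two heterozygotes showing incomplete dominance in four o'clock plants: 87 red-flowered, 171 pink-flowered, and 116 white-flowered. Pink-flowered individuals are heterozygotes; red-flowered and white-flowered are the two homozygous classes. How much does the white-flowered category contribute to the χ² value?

With incomplete dominance, a heterozygote × heterozygote cross gives a 1:2:1 phenotypic ratio.
The 1:2:1 ratio has 4 parts, so with N = 374 the expected counts are:
  red-flowered: 374 × 1/4 = 93.5
  pink-flowered: 374 × 2/4 = 187
  white-flowered: 374 × 1/4 = 93.5
Contribution of white-flowered: (116 − 93.5)² / 93.5 = 5.4144

5.414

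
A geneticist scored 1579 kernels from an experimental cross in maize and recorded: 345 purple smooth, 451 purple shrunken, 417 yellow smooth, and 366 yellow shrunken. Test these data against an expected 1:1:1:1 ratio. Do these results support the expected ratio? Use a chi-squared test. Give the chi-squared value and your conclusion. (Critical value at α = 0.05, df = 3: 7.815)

17.633; not consistent

Under the 1:1:1:1 hypothesis (Σ ratio = 4, N = 1579):
  purple smooth: 1579 × 1/4 = 394.75
  purple shrunken: 1579 × 1/4 = 394.75
  yellow smooth: 1579 × 1/4 = 394.75
  yellow shrunken: 1579 × 1/4 = 394.75
χ² = Σ (O − E)² / E
  purple smooth: (345 − 394.75)² / 394.75 = 6.2699
  purple shrunken: (451 − 394.75)² / 394.75 = 8.0154
  yellow smooth: (417 − 394.75)² / 394.75 = 1.2541
  yellow shrunken: (366 − 394.75)² / 394.75 = 2.0939
χ² = 6.2699 + 8.0154 + 1.2541 + 2.0939 = 17.6333 ≈ 17.633
Degrees of freedom = 4 − 1 = 3; critical value at α = 0.05 is 7.815.
Since 17.633 > 7.815, we reject the null hypothesis — the data do not fit the 1:1:1:1 ratio.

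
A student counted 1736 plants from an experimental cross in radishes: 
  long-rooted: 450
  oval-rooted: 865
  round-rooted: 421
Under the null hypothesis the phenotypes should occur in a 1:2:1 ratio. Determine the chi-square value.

Under the 1:2:1 hypothesis (Σ ratio = 4, N = 1736):
  long-rooted: 1736 × 1/4 = 434
  oval-rooted: 1736 × 2/4 = 868
  round-rooted: 1736 × 1/4 = 434
χ² = Σ (O − E)² / E
  long-rooted: (450 − 434)² / 434 = 0.5899
  oval-rooted: (865 − 868)² / 868 = 0.0104
  round-rooted: (421 − 434)² / 434 = 0.3894
χ² = 0.5899 + 0.0104 + 0.3894 = 0.9897 ≈ 0.990

0.990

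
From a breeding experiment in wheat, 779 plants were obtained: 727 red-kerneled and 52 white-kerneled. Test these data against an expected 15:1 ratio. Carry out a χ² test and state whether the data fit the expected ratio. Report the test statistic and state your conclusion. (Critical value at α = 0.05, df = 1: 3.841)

Expected counts for N = 779 under a 15:1 ratio (total parts = 16):
  red-kerneled: 779 × 15/16 = 730.3125
  white-kerneled: 779 × 1/16 = 48.6875
χ² = Σ (O − E)² / E
  red-kerneled: (727 − 730.3125)² / 730.3125 = 0.0150
  white-kerneled: (52 − 48.6875)² / 48.6875 = 0.2254
χ² = 0.0150 + 0.2254 = 0.2404 ≈ 0.240
Degrees of freedom = 2 − 1 = 1; critical value at α = 0.05 is 3.841.
Since 0.240 < 3.841, we fail to reject the null hypothesis — the data are consistent with the 15:1 ratio.

0.240; consistent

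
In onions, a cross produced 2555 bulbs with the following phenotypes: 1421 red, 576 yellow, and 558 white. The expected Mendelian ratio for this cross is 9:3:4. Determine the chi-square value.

Expected counts for N = 2555 under a 9:3:4 ratio (total parts = 16):
  red: 2555 × 9/16 = 1437.1875
  yellow: 2555 × 3/16 = 479.0625
  white: 2555 × 4/16 = 638.75
χ² = Σ (O − E)² / E
  red: (1421 − 1437.1875)² / 1437.1875 = 0.1823
  yellow: (576 − 479.0625)² / 479.0625 = 19.6151
  white: (558 − 638.75)² / 638.75 = 10.2083
χ² = 0.1823 + 19.6151 + 10.2083 = 30.0057 ≈ 30.006

30.006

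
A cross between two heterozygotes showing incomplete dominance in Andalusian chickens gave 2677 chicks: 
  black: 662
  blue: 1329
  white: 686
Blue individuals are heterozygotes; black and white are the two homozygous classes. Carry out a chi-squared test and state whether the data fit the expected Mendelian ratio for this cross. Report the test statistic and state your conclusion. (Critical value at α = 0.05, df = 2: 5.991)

With incomplete dominance, a heterozygote × heterozygote cross gives a 1:2:1 phenotypic ratio.
Expected counts for N = 2677 under a 1:2:1 ratio (total parts = 4):
  black: 2677 × 1/4 = 669.25
  blue: 2677 × 2/4 = 1338.5
  white: 2677 × 1/4 = 669.25
χ² = Σ (O − E)² / E
  black: (662 − 669.25)² / 669.25 = 0.0785
  blue: (1329 − 1338.5)² / 1338.5 = 0.0674
  white: (686 − 669.25)² / 669.25 = 0.4192
χ² = 0.0785 + 0.0674 + 0.4192 = 0.5651 ≈ 0.565
Degrees of freedom = 3 − 1 = 2; critical value at α = 0.05 is 5.991.
Since 0.565 < 5.991, we fail to reject the null hypothesis — the data are consistent with the 1:2:1 ratio.

0.565; consistent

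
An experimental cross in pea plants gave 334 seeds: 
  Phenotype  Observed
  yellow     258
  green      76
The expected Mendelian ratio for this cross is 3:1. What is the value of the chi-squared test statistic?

0.898

Expected counts for N = 334 under a 3:1 ratio (total parts = 4):
  yellow: 334 × 3/4 = 250.5
  green: 334 × 1/4 = 83.5
χ² = Σ (O − E)² / E
  yellow: (258 − 250.5)² / 250.5 = 0.2246
  green: (76 − 83.5)² / 83.5 = 0.6737
χ² = 0.2246 + 0.6737 = 0.8983 ≈ 0.898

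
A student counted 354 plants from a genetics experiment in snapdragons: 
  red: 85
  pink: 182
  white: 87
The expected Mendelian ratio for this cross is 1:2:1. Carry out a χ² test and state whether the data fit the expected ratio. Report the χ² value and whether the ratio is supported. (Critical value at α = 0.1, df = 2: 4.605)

Expected counts for N = 354 under a 1:2:1 ratio (total parts = 4):
  red: 354 × 1/4 = 88.5
  pink: 354 × 2/4 = 177
  white: 354 × 1/4 = 88.5
χ² = Σ (O − E)² / E
  red: (85 − 88.5)² / 88.5 = 0.1384
  pink: (182 − 177)² / 177 = 0.1412
  white: (87 − 88.5)² / 88.5 = 0.0254
χ² = 0.1384 + 0.1412 + 0.0254 = 0.305
Degrees of freedom = 3 − 1 = 2; critical value at α = 0.1 is 4.605.
Since 0.305 < 4.605, we fail to reject the null hypothesis — the data are consistent with the 1:2:1 ratio.

0.305; consistent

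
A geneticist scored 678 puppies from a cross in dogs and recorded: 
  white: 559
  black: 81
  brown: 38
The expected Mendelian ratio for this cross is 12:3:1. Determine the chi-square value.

Expected counts for N = 678 under a 12:3:1 ratio (total parts = 16):
  white: 678 × 12/16 = 508.5
  black: 678 × 3/16 = 127.125
  brown: 678 × 1/16 = 42.375
χ² = Σ (O − E)² / E
  white: (559 − 508.5)² / 508.5 = 5.0152
  black: (81 − 127.125)² / 127.125 = 16.7356
  brown: (38 − 42.375)² / 42.375 = 0.4517
χ² = 5.0152 + 16.7356 + 0.4517 = 22.2025 ≈ 22.203

22.203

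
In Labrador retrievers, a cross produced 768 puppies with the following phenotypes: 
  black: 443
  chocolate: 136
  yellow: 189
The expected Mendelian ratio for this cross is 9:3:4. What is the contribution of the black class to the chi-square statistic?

0.280

The 9:3:4 ratio has 16 parts, so with N = 768 the expected counts are:
  black: 768 × 9/16 = 432
  chocolate: 768 × 3/16 = 144
  yellow: 768 × 4/16 = 192
Contribution of black: (443 − 432)² / 432 = 0.2801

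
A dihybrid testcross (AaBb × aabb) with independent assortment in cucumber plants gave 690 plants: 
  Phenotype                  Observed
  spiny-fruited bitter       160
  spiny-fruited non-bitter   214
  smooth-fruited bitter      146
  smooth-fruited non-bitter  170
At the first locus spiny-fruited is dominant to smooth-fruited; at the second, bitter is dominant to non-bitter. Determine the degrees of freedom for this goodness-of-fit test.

A dihybrid testcross with independent assortment gives a 1:1:1:1 ratio.
A goodness-of-fit test with 4 phenotype classes has df = 4 − 1 = 3.

3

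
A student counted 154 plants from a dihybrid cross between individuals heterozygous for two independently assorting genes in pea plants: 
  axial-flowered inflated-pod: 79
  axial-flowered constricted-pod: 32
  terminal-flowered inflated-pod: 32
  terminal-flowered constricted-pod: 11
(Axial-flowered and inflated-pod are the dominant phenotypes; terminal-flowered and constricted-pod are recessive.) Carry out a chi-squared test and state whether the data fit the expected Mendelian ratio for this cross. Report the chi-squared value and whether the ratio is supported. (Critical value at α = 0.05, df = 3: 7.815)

1.544; consistent

A dihybrid F₂ with independent assortment and complete dominance at both loci gives a 9:3:3:1 phenotypic ratio.
The 9:3:3:1 ratio has 16 parts, so with N = 154 the expected counts are:
  axial-flowered inflated-pod: 154 × 9/16 = 86.625
  axial-flowered constricted-pod: 154 × 3/16 = 28.875
  terminal-flowered inflated-pod: 154 × 3/16 = 28.875
  terminal-flowered constricted-pod: 154 × 1/16 = 9.625
χ² = Σ (O − E)² / E
  axial-flowered inflated-pod: (79 − 86.625)² / 86.625 = 0.6712
  axial-flowered constricted-pod: (32 − 28.875)² / 28.875 = 0.3382
  terminal-flowered inflated-pod: (32 − 28.875)² / 28.875 = 0.3382
  terminal-flowered constricted-pod: (11 − 9.625)² / 9.625 = 0.1964
χ² = 0.6712 + 0.3382 + 0.3382 + 0.1964 = 1.544
Degrees of freedom = 4 − 1 = 3; critical value at α = 0.05 is 7.815.
Since 1.544 < 7.815, we fail to reject the null hypothesis — the data are consistent with the 9:3:3:1 ratio.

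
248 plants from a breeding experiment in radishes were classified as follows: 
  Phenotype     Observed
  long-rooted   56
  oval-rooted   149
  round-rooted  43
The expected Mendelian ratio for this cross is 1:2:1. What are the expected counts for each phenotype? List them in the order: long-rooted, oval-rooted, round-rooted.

62, 124, 62

The 1:2:1 ratio has 4 parts, so with N = 248 the expected counts are:
  long-rooted: 248 × 1/4 = 62
  oval-rooted: 248 × 2/4 = 124
  round-rooted: 248 × 1/4 = 62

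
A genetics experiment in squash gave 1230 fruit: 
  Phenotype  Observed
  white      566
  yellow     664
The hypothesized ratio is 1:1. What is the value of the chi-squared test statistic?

7.808

Total ratio parts = 2. Expected numbers out of 1230:
  white: 1230 × 1/2 = 615
  yellow: 1230 × 1/2 = 615
χ² = Σ (O − E)² / E
  white: (566 − 615)² / 615 = 3.9041
  yellow: (664 − 615)² / 615 = 3.9041
χ² = 3.9041 + 3.9041 = 7.8082 ≈ 7.808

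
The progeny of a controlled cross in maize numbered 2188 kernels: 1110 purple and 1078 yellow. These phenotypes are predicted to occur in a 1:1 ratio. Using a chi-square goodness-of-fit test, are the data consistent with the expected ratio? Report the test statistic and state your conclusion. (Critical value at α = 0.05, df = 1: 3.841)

Total ratio parts = 2. Expected numbers out of 2188:
  purple: 2188 × 1/2 = 1094
  yellow: 2188 × 1/2 = 1094
χ² = Σ (O − E)² / E
  purple: (1110 − 1094)² / 1094 = 0.2340
  yellow: (1078 − 1094)² / 1094 = 0.2340
χ² = 0.2340 + 0.2340 = 0.468
Degrees of freedom = 2 − 1 = 1; critical value at α = 0.05 is 3.841.
Since 0.468 < 3.841, we fail to reject the null hypothesis — the data are consistent with the 1:1 ratio.

0.468; consistent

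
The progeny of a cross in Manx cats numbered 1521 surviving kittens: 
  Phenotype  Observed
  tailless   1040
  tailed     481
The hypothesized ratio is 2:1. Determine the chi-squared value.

The 2:1 ratio has 3 parts, so with N = 1521 the expected counts are:
  tailless: 1521 × 2/3 = 1014
  tailed: 1521 × 1/3 = 507
χ² = Σ (O − E)² / E
  tailless: (1040 − 1014)² / 1014 = 0.6667
  tailed: (481 − 507)² / 507 = 1.3333
χ² = 0.6667 + 1.3333 = 2.000

2.000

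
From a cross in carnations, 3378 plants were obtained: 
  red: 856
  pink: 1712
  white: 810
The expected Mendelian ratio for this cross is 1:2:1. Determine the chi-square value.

1.879

The 1:2:1 ratio has 4 parts, so with N = 3378 the expected counts are:
  red: 3378 × 1/4 = 844.5
  pink: 3378 × 2/4 = 1689
  white: 3378 × 1/4 = 844.5
χ² = Σ (O − E)² / E
  red: (856 − 844.5)² / 844.5 = 0.1566
  pink: (1712 − 1689)² / 1689 = 0.3132
  white: (810 − 844.5)² / 844.5 = 1.4094
χ² = 0.1566 + 0.3132 + 1.4094 = 1.8792 ≈ 1.879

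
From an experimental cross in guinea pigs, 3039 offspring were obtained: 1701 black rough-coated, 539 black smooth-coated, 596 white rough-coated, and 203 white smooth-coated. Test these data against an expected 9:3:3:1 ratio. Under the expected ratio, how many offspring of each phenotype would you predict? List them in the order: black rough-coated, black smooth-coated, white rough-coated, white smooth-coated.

The 9:3:3:1 ratio has 16 parts, so with N = 3039 the expected counts are:
  black rough-coated: 3039 × 9/16 = 1709.4375
  black smooth-coated: 3039 × 3/16 = 569.8125
  white rough-coated: 3039 × 3/16 = 569.8125
  white smooth-coated: 3039 × 1/16 = 189.9375

1709.4375, 569.8125, 569.8125, 189.9375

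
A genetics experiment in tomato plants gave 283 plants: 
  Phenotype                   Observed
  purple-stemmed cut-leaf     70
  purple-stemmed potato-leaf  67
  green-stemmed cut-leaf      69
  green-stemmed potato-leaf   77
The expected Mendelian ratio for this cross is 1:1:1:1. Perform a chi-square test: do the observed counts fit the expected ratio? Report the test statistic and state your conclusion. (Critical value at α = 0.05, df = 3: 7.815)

Total ratio parts = 4. Expected numbers out of 283:
  purple-stemmed cut-leaf: 283 × 1/4 = 70.75
  purple-stemmed potato-leaf: 283 × 1/4 = 70.75
  green-stemmed cut-leaf: 283 × 1/4 = 70.75
  green-stemmed potato-leaf: 283 × 1/4 = 70.75
χ² = Σ (O − E)² / E
  purple-stemmed cut-leaf: (70 − 70.75)² / 70.75 = 0.0080
  purple-stemmed potato-leaf: (67 − 70.75)² / 70.75 = 0.1988
  green-stemmed cut-leaf: (69 − 70.75)² / 70.75 = 0.0433
  green-stemmed potato-leaf: (77 − 70.75)² / 70.75 = 0.5521
χ² = 0.0080 + 0.1988 + 0.0433 + 0.5521 = 0.8022 ≈ 0.802
Degrees of freedom = 4 − 1 = 3; critical value at α = 0.05 is 7.815.
Since 0.802 < 7.815, we fail to reject the null hypothesis — the data are consistent with the 1:1:1:1 ratio.

0.802; consistent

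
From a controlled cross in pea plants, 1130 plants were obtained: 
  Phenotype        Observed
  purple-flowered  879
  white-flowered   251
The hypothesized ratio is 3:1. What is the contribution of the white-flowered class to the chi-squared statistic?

3.512

Total ratio parts = 4. Expected numbers out of 1130:
  purple-flowered: 1130 × 3/4 = 847.5
  white-flowered: 1130 × 1/4 = 282.5
Contribution of white-flowered: (251 − 282.5)² / 282.5 = 3.5124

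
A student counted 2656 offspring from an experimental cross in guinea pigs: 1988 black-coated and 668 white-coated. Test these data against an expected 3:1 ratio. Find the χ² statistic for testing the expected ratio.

Under the 3:1 hypothesis (Σ ratio = 4, N = 2656):
  black-coated: 2656 × 3/4 = 1992
  white-coated: 2656 × 1/4 = 664
χ² = Σ (O − E)² / E
  black-coated: (1988 − 1992)² / 1992 = 0.0080
  white-coated: (668 − 664)² / 664 = 0.0241
χ² = 0.0080 + 0.0241 = 0.0321 ≈ 0.032

0.032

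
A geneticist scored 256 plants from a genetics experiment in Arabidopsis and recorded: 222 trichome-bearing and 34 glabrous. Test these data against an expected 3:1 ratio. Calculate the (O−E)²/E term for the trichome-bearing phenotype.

The 3:1 ratio has 4 parts, so with N = 256 the expected counts are:
  trichome-bearing: 256 × 3/4 = 192
  glabrous: 256 × 1/4 = 64
Contribution of trichome-bearing: (222 − 192)² / 192 = 4.6875

4.688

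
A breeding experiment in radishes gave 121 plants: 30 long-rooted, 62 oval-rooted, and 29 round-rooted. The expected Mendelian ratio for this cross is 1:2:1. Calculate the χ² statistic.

0.091

The 1:2:1 ratio has 4 parts, so with N = 121 the expected counts are:
  long-rooted: 121 × 1/4 = 30.25
  oval-rooted: 121 × 2/4 = 60.5
  round-rooted: 121 × 1/4 = 30.25
χ² = Σ (O − E)² / E
  long-rooted: (30 − 30.25)² / 30.25 = 0.0021
  oval-rooted: (62 − 60.5)² / 60.5 = 0.0372
  round-rooted: (29 − 30.25)² / 30.25 = 0.0517
χ² = 0.0021 + 0.0372 + 0.0517 = 0.091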